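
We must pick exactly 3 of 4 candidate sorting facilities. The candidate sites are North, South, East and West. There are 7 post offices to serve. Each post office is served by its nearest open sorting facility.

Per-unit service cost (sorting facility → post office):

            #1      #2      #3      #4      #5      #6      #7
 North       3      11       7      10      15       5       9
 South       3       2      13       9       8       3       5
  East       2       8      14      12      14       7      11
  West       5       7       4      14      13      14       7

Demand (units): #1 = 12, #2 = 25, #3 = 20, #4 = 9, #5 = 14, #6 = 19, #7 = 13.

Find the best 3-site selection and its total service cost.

Choose South, East and West; total service cost 469.

With exactly 3 open, each post office uses its cheapest among the chosen.
{South, East, West}: #1→East 2·12=24, #2→South 2·25=50, #3→West 4·20=80, #4→South 9·9=81, #5→South 8·14=112, #6→South 3·19=57, #7→South 5·13=65. Service cost 469.
{North, South, West}: service cost 481
{North, South, East}: service cost 529
Among all 4 size-3 choices, {South, East, West} is lowest.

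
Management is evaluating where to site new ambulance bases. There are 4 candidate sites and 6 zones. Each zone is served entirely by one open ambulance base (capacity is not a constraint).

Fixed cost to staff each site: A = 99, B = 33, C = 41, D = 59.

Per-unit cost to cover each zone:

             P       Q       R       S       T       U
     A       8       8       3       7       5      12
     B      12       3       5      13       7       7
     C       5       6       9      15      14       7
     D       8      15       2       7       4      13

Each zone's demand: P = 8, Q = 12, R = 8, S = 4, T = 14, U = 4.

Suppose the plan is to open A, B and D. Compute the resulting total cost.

Each zone is assigned to its cheapest site among the open ones.
{A, B, D}: P→A 8·8=64, Q→B 3·12=36, R→D 2·8=16, S→A 7·4=28, T→D 4·14=56, U→B 7·4=28. Service 228; fixed 191; total 419.

Total cost: 419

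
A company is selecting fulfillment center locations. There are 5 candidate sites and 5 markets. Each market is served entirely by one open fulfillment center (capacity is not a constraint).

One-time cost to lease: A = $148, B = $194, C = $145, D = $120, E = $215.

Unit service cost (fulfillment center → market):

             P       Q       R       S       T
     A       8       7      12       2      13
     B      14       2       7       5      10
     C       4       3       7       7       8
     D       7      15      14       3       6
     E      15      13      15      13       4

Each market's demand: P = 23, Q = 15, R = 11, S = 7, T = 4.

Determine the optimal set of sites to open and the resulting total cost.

For any fixed open set, each market goes to its cheapest open site; total = fixed + service.
{C}: P→C 4·23=92, Q→C 3·15=45, R→C 7·11=77, S→C 7·7=49, T→C 8·4=32. Service 295; fixed 145; total 440.
{C, D}: service 259 + fixed 265 = 524
{A, C}: P→C 4·23=92, Q→C 3·15=45, R→C 7·11=77, S→A 2·7=14, T→C 8·4=32. Service 260; fixed 293; total 553.
{A, B, C, D, E}: service 229 + fixed 822 = 1051
No other subset beats 440.

Open C only; minimum total cost 440.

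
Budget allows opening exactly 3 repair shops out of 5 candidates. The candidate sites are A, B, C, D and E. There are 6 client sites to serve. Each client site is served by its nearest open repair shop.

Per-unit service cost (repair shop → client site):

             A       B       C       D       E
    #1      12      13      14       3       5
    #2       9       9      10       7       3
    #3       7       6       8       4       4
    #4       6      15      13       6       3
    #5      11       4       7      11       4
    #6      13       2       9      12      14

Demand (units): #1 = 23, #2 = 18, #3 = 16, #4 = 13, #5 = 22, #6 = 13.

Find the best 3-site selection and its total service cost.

Choose B, D and E; total service cost 340.

With exactly 3 open, each client site uses its cheapest among the chosen.
{B, D, E}: #1→D 3·23=69, #2→E 3·18=54, #3→D 4·16=64, #4→E 3·13=39, #5→B 4·22=88, #6→B 2·13=26. Service cost 340.
{A, B, E}: service cost 386
{B, C, E}: service cost 386
Among all 10 size-3 choices, {B, D, E} is lowest.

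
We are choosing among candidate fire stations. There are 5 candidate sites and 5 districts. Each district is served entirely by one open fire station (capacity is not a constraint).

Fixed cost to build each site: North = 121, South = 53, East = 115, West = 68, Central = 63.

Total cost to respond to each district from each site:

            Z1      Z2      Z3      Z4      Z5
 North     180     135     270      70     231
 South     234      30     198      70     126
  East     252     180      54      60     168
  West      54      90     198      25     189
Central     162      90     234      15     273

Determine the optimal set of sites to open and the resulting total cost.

Open South, East and West; minimum total cost 525.

For any fixed open set, each district goes to its cheapest open site; total = fixed + service.
{South, East, West}: Z1→West 54, Z2→South 30, Z3→East 54, Z4→West 25, Z5→South 126. Service 289; fixed 236; total 525.
{South, West}: Z1→West 54, Z2→South 30, Z3→South 198, Z4→West 25, Z5→South 126. Service 433; fixed 121; total 554.
{East, West}: Z1→West 54, Z2→West 90, Z3→East 54, Z4→West 25, Z5→East 168. Service 391; fixed 183; total 574.
{North, South, East, West, Central}: service 279 + fixed 420 = 699
No other subset beats 525.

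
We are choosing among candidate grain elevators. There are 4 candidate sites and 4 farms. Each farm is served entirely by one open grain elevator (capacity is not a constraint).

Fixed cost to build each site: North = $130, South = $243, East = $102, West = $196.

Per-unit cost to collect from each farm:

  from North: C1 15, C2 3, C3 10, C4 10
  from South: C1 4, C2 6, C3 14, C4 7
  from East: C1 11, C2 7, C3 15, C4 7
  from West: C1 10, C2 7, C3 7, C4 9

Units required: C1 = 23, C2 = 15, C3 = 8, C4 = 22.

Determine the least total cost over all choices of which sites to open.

For any fixed open set, each farm goes to its cheapest open site; total = fixed + service.
{South}: C1→South 4·23=92, C2→South 6·15=90, C3→South 14·8=112, C4→South 7·22=154. Service 448; fixed 243; total 691.
{East}: service 632 + fixed 102 = 734
{North, South}: service 371 + fixed 373 = 744
{North, South, East, West}: C1→South 4·23=92, C2→North 3·15=45, C3→West 7·8=56, C4→South 7·22=154. Service 347; fixed 671; total 1018.
No other subset beats 691.

Minimum total cost: 691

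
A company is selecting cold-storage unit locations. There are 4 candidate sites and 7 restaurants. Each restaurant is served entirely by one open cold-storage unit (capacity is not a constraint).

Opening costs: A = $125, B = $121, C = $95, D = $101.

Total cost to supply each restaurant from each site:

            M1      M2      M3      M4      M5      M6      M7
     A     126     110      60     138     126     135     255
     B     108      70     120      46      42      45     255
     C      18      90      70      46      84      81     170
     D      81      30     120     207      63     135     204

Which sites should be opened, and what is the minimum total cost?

For any fixed open set, each restaurant goes to its cheapest open site; total = fixed + service.
{C}: M1→C 18, M2→C 90, M3→C 70, M4→C 46, M5→C 84, M6→C 81, M7→C 170. Service 559; fixed 95; total 654.
{C, D}: M1→C 18, M2→D 30, M3→C 70, M4→C 46, M5→D 63, M6→C 81, M7→C 170. Service 478; fixed 196; total 674.
{B, C}: service 461 + fixed 216 = 677
{A, B, C, D}: service 411 + fixed 442 = 853
No other subset beats 654.

Open C only; minimum total cost 654.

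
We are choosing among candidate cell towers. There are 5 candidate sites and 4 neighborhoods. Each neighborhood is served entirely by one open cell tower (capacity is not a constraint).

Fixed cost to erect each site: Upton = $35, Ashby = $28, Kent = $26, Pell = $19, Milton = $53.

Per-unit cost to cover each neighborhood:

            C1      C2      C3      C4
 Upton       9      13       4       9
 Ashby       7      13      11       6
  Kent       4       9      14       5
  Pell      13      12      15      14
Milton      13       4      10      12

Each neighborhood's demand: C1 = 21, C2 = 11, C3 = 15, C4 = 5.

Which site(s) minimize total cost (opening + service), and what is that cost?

For any fixed open set, each neighborhood goes to its cheapest open site; total = fixed + service.
{Upton, Kent, Milton}: C1→Kent 4·21=84, C2→Milton 4·11=44, C3→Upton 4·15=60, C4→Kent 5·5=25. Service 213; fixed 114; total 327.
{Upton, Kent}: C1→Kent 4·21=84, C2→Kent 9·11=99, C3→Upton 4·15=60, C4→Kent 5·5=25. Service 268; fixed 61; total 329.
{Upton, Kent, Pell, Milton}: C1→Kent 4·21=84, C2→Milton 4·11=44, C3→Upton 4·15=60, C4→Kent 5·5=25. Service 213; fixed 133; total 346.
{Upton, Ashby, Kent, Pell, Milton}: C1→Kent 4·21=84, C2→Milton 4·11=44, C3→Upton 4·15=60, C4→Kent 5·5=25. Service 213; fixed 161; total 374.
No other subset beats 327.

Open Upton, Kent and Milton; minimum total cost 327.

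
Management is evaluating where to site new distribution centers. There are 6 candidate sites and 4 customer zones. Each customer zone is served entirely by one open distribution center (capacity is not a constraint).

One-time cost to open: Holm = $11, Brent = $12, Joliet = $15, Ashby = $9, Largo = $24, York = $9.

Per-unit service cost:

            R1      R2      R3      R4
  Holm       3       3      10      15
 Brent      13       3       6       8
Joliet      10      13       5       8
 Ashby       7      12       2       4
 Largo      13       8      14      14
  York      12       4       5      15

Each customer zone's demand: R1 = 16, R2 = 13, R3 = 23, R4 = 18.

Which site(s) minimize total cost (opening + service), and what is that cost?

For any fixed open set, each customer zone goes to its cheapest open site; total = fixed + service.
{Holm, Ashby}: R1→Holm 3·16=48, R2→Holm 3·13=39, R3→Ashby 2·23=46, R4→Ashby 4·18=72. Service 205; fixed 20; total 225.
{Holm, Ashby, York}: service 205 + fixed 29 = 234
{Holm, Brent, Ashby}: service 205 + fixed 32 = 237
{Holm, Brent, Joliet, Ashby, Largo, York}: R1→Holm 3·16=48, R2→Holm 3·13=39, R3→Ashby 2·23=46, R4→Ashby 4·18=72. Service 205; fixed 80; total 285.
No other subset beats 225.

Open Holm and Ashby; minimum total cost 225.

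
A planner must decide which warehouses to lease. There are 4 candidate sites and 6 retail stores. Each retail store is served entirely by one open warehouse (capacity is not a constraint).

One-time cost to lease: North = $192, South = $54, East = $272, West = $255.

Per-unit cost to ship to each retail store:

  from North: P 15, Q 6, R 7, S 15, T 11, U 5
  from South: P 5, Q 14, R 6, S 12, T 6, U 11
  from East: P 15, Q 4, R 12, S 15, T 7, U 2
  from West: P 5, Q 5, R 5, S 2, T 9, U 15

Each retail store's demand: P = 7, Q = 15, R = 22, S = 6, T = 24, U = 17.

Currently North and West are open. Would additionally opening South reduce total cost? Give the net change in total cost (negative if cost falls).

Yes — net change −18 (cost falls by 18).

Current service cost with {North, West}: 533.
Adding South: each retail store re-picks its cheapest; new service cost 461, saving 72.
Extra fixed cost: 54. Net change = 54 − 72 = -18.
(Totals: 980 → 962.)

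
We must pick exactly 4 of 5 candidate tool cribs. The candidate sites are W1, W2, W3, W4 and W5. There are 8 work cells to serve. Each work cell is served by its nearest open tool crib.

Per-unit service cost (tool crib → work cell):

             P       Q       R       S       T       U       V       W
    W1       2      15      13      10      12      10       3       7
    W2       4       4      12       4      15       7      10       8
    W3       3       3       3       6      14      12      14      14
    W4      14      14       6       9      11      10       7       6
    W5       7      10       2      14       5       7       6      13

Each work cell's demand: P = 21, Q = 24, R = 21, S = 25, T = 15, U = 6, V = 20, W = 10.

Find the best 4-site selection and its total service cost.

Choose W1, W2, W3 and W5; total service cost 503.

With exactly 4 open, each work cell uses its cheapest among the chosen.
{W1, W2, W3, W5}: P→W1 2·21=42, Q→W3 3·24=72, R→W5 2·21=42, S→W2 4·25=100, T→W5 5·15=75, U→W2 7·6=42, V→W1 3·20=60, W→W1 7·10=70. Service cost 503.
{W1, W2, W4, W5}: service cost 517
{W1, W3, W4, W5}: service cost 543
Among all 5 size-4 choices, {W1, W2, W3, W5} is lowest.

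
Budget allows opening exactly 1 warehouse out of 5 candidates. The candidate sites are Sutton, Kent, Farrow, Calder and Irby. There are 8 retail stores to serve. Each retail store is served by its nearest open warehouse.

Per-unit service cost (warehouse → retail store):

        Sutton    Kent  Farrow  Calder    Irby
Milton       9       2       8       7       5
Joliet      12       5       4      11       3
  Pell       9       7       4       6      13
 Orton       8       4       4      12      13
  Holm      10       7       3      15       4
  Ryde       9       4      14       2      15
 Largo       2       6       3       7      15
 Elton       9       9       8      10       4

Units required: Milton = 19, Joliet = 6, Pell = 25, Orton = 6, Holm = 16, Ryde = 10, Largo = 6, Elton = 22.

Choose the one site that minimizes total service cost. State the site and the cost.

Choose Kent only; total service cost 653.

With exactly 1 open, each retail store uses its cheapest among the chosen.
{Kent}: Milton→Kent 2·19=38, Joliet→Kent 5·6=30, Pell→Kent 7·25=175, Orton→Kent 4·6=24, Holm→Kent 7·16=112, Ryde→Kent 4·10=40, Largo→Kent 6·6=36, Elton→Kent 9·22=198. Service cost 653.
{Farrow}: service cost 682
{Irby}: service cost 908
Among all 5 size-1 choices, {Kent} is lowest.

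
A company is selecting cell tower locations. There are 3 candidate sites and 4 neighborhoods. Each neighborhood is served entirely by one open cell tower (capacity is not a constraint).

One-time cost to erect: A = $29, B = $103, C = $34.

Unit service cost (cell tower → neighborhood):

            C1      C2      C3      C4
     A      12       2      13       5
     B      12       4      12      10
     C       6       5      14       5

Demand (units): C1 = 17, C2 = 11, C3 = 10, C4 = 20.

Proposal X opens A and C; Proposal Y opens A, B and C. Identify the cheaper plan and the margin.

Proposal X: {A, C}: C1→C 6·17=102, C2→A 2·11=22, C3→A 13·10=130, C4→A 5·20=100. Service 354; fixed 63; total 417.
Proposal Y: {A, B, C}: C1→C 6·17=102, C2→A 2·11=22, C3→B 12·10=120, C4→A 5·20=100. Service 344; fixed 166; total 510.
Difference: |417 − 510| = 93.

Proposal X is cheaper by 93.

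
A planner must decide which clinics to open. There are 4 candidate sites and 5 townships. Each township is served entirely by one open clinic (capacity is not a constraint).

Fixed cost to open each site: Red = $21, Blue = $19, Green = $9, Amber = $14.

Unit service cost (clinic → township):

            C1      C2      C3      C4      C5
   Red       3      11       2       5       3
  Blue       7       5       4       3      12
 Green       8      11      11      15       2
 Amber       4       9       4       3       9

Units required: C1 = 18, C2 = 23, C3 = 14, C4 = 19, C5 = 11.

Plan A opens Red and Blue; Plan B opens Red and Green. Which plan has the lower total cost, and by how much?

Plan A: {Red, Blue}: C1→Red 3·18=54, C2→Blue 5·23=115, C3→Red 2·14=28, C4→Blue 3·19=57, C5→Red 3·11=33. Service 287; fixed 40; total 327.
Plan B: {Red, Green}: C1→Red 3·18=54, C2→Red 11·23=253, C3→Red 2·14=28, C4→Red 5·19=95, C5→Green 2·11=22. Service 452; fixed 30; total 482.
Difference: |327 − 482| = 155.

Plan A is cheaper by 155.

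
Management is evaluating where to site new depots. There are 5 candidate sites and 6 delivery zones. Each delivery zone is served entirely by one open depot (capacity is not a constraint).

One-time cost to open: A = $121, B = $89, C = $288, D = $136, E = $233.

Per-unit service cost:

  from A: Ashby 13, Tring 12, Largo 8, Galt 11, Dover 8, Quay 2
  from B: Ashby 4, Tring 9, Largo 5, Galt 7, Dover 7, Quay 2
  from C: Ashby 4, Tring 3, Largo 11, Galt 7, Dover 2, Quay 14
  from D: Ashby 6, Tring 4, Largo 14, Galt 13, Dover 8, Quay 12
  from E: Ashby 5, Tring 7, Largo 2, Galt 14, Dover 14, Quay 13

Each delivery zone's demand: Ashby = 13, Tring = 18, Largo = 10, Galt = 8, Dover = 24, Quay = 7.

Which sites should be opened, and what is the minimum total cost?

For any fixed open set, each delivery zone goes to its cheapest open site; total = fixed + service.
{B}: Ashby→B 4·13=52, Tring→B 9·18=162, Largo→B 5·10=50, Galt→B 7·8=56, Dover→B 7·24=168, Quay→B 2·7=14. Service 502; fixed 89; total 591.
{B, D}: Ashby→B 4·13=52, Tring→D 4·18=72, Largo→B 5·10=50, Galt→B 7·8=56, Dover→B 7·24=168, Quay→B 2·7=14. Service 412; fixed 225; total 637.
{B, C}: service 274 + fixed 377 = 651
{A, B, C, D, E}: service 244 + fixed 867 = 1111
No other subset beats 591.

Open B only; minimum total cost 591.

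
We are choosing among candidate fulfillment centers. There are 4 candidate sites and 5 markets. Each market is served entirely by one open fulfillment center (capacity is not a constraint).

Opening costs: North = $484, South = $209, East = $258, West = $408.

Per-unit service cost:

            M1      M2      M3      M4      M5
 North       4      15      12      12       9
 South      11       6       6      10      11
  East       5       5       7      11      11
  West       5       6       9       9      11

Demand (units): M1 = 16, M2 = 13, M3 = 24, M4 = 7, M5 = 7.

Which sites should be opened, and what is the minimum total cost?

Open East only; minimum total cost 725.

For any fixed open set, each market goes to its cheapest open site; total = fixed + service.
{East}: M1→East 5·16=80, M2→East 5·13=65, M3→East 7·24=168, M4→East 11·7=77, M5→East 11·7=77. Service 467; fixed 258; total 725.
{South}: service 545 + fixed 209 = 754
{South, East}: M1→East 5·16=80, M2→East 5·13=65, M3→South 6·24=144, M4→South 10·7=70, M5→South 11·7=77. Service 436; fixed 467; total 903.
{North, South, East, West}: service 399 + fixed 1359 = 1758
No other subset beats 725.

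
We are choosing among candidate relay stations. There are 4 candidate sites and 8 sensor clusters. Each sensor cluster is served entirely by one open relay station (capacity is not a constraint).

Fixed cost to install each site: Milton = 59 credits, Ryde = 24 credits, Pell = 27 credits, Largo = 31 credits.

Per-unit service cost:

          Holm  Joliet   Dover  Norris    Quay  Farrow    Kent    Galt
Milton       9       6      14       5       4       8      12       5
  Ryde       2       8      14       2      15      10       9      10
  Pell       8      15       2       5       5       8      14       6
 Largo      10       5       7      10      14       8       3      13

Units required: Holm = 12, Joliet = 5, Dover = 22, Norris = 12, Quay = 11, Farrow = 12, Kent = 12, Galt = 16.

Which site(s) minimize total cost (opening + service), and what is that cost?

For any fixed open set, each sensor cluster goes to its cheapest open site; total = fixed + service.
{Ryde, Pell, Largo}: Holm→Ryde 2·12=24, Joliet→Largo 5·5=25, Dover→Pell 2·22=44, Norris→Ryde 2·12=24, Quay→Pell 5·11=55, Farrow→Pell 8·12=96, Kent→Largo 3·12=36, Galt→Pell 6·16=96. Service 400; fixed 82; total 482.
{Milton, Ryde, Pell, Largo}: Holm→Ryde 2·12=24, Joliet→Largo 5·5=25, Dover→Pell 2·22=44, Norris→Ryde 2·12=24, Quay→Milton 4·11=44, Farrow→Milton 8·12=96, Kent→Largo 3·12=36, Galt→Milton 5·16=80. Service 373; fixed 141; total 514.
{Ryde, Pell}: Holm→Ryde 2·12=24, Joliet→Ryde 8·5=40, Dover→Pell 2·22=44, Norris→Ryde 2·12=24, Quay→Pell 5·11=55, Farrow→Pell 8·12=96, Kent→Ryde 9·12=108, Galt→Pell 6·16=96. Service 487; fixed 51; total 538.
{Ryde}: Holm→Ryde 2·12=24, Joliet→Ryde 8·5=40, Dover→Ryde 14·22=308, Norris→Ryde 2·12=24, Quay→Ryde 15·11=165, Farrow→Ryde 10·12=120, Kent→Ryde 9·12=108, Galt→Ryde 10·16=160. Service 949; fixed 24; total 973.
No other subset beats 482.

Open Ryde, Pell and Largo; minimum total cost 482.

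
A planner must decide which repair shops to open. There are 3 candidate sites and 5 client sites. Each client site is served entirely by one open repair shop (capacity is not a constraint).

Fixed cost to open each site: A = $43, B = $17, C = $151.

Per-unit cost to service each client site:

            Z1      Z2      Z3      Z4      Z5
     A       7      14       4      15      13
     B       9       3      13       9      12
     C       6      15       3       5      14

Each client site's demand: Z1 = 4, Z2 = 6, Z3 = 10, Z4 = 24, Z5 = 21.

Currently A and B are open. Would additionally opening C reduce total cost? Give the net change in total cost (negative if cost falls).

No — net change +41 (cost rises by 41).

Current service cost with {A, B}: 554.
Adding C: each client site re-picks its cheapest; new service cost 444, saving 110.
Extra fixed cost: 151. Net change = 151 − 110 = 41.
(Totals: 614 → 655.)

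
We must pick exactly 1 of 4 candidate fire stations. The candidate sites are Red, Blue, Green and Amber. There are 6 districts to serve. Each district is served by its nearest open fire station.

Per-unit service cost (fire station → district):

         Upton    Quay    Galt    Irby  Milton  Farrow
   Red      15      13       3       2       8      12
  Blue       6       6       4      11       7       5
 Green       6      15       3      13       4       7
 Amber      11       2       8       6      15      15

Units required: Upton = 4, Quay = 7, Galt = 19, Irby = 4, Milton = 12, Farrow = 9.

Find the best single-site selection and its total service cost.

With exactly 1 open, each district uses its cheapest among the chosen.
{Blue}: Upton→Blue 6·4=24, Quay→Blue 6·7=42, Galt→Blue 4·19=76, Irby→Blue 11·4=44, Milton→Blue 7·12=84, Farrow→Blue 5·9=45. Service cost 315.
{Green}: service cost 349
{Red}: service cost 420
Among all 4 size-1 choices, {Blue} is lowest.

Choose Blue only; total service cost 315.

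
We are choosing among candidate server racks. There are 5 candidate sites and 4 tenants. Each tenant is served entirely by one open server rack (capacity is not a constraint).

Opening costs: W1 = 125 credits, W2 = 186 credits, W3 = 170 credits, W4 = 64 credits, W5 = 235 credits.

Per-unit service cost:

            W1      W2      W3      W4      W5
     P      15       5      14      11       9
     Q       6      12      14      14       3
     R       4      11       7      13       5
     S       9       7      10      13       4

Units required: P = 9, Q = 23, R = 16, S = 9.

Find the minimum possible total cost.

For any fixed open set, each tenant goes to its cheapest open site; total = fixed + service.
{W5}: P→W5 9·9=81, Q→W5 3·23=69, R→W5 5·16=80, S→W5 4·9=36. Service 266; fixed 235; total 501.
{W1}: P→W1 15·9=135, Q→W1 6·23=138, R→W1 4·16=64, S→W1 9·9=81. Service 418; fixed 125; total 543.
{W4, W5}: P→W5 9·9=81, Q→W5 3·23=69, R→W5 5·16=80, S→W5 4·9=36. Service 266; fixed 299; total 565.
{W1, W2, W3, W4, W5}: service 214 + fixed 780 = 994
No other subset beats 501.

Minimum total cost: 501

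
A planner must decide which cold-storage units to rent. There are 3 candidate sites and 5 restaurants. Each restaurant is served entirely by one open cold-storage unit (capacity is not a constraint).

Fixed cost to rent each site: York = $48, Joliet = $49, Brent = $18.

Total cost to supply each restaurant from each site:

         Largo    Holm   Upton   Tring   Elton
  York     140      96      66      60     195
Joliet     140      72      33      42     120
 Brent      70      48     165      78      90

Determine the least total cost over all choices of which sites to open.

Minimum total cost: 350

For any fixed open set, each restaurant goes to its cheapest open site; total = fixed + service.
{Joliet, Brent}: Largo→Brent 70, Holm→Brent 48, Upton→Joliet 33, Tring→Joliet 42, Elton→Brent 90. Service 283; fixed 67; total 350.
{York, Joliet, Brent}: Largo→Brent 70, Holm→Brent 48, Upton→Joliet 33, Tring→Joliet 42, Elton→Brent 90. Service 283; fixed 115; total 398.
{York, Brent}: service 334 + fixed 66 = 400
{Brent}: service 451 + fixed 18 = 469
No other subset beats 350.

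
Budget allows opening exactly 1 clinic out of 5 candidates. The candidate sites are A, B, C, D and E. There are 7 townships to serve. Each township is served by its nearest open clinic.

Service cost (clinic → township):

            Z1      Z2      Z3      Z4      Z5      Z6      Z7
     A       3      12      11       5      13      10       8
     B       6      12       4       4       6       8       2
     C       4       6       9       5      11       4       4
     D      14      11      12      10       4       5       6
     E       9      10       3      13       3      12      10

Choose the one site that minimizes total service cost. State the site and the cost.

With exactly 1 open, each township uses its cheapest among the chosen.
{B}: Z1→B 6, Z2→B 12, Z3→B 4, Z4→B 4, Z5→B 6, Z6→B 8, Z7→B 2. Service cost 42.
{C}: service cost 43
{E}: service cost 60
Among all 5 size-1 choices, {B} is lowest.

Choose B only; total service cost 42.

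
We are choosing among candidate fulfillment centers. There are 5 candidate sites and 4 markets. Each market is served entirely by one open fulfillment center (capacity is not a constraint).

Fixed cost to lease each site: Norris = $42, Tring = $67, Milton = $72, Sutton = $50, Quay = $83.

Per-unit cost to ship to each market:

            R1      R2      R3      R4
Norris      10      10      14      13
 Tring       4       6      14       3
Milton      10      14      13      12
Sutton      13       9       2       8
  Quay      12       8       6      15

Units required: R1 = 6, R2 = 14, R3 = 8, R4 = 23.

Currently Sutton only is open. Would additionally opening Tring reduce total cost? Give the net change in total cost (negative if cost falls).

Yes — net change −144 (cost falls by 144).

Current service cost with {Sutton}: 404.
Adding Tring: each market re-picks its cheapest; new service cost 193, saving 211.
Extra fixed cost: 67. Net change = 67 − 211 = -144.
(Totals: 454 → 310.)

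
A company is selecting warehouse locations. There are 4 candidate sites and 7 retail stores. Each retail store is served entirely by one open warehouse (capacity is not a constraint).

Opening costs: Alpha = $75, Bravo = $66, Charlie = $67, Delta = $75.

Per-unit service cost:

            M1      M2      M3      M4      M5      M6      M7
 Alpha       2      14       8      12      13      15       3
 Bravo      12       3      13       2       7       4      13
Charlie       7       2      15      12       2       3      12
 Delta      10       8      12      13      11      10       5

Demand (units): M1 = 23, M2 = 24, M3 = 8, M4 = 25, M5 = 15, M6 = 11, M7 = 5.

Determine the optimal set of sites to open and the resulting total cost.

Open Alpha, Bravo and Charlie; minimum total cost 494.

For any fixed open set, each retail store goes to its cheapest open site; total = fixed + service.
{Alpha, Bravo, Charlie}: M1→Alpha 2·23=46, M2→Charlie 2·24=48, M3→Alpha 8·8=64, M4→Bravo 2·25=50, M5→Charlie 2·15=30, M6→Charlie 3·11=33, M7→Alpha 3·5=15. Service 286; fixed 208; total 494.
{Alpha, Bravo}: M1→Alpha 2·23=46, M2→Bravo 3·24=72, M3→Alpha 8·8=64, M4→Bravo 2·25=50, M5→Bravo 7·15=105, M6→Bravo 4·11=44, M7→Alpha 3·5=15. Service 396; fixed 141; total 537.
{Alpha, Bravo, Charlie, Delta}: M1→Alpha 2·23=46, M2→Charlie 2·24=48, M3→Alpha 8·8=64, M4→Bravo 2·25=50, M5→Charlie 2·15=30, M6→Charlie 3·11=33, M7→Alpha 3·5=15. Service 286; fixed 283; total 569.
{Bravo}: service 716 + fixed 66 = 782
No other subset beats 494.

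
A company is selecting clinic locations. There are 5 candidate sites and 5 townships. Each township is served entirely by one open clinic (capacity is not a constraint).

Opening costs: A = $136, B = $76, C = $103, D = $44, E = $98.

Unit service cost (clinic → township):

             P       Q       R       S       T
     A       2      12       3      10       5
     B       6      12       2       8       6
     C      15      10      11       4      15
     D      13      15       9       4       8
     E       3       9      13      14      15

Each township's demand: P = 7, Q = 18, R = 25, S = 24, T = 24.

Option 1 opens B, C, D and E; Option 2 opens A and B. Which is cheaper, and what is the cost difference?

Option 1: {B, C, D, E}: P→E 3·7=21, Q→E 9·18=162, R→B 2·25=50, S→C 4·24=96, T→B 6·24=144. Service 473; fixed 321; total 794.
Option 2: {A, B}: P→A 2·7=14, Q→A 12·18=216, R→B 2·25=50, S→B 8·24=192, T→A 5·24=120. Service 592; fixed 212; total 804.
Difference: |794 − 804| = 10.

Option 1 is cheaper by 10.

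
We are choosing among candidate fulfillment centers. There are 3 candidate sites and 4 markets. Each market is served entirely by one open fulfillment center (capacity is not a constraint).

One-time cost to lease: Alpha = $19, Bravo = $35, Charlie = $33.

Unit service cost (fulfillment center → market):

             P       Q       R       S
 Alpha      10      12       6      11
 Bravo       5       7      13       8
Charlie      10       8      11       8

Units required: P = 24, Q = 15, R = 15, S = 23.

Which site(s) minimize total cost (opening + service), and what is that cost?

For any fixed open set, each market goes to its cheapest open site; total = fixed + service.
{Alpha, Bravo}: P→Bravo 5·24=120, Q→Bravo 7·15=105, R→Alpha 6·15=90, S→Bravo 8·23=184. Service 499; fixed 54; total 553.
{Alpha, Bravo, Charlie}: service 499 + fixed 87 = 586
{Bravo}: P→Bravo 5·24=120, Q→Bravo 7·15=105, R→Bravo 13·15=195, S→Bravo 8·23=184. Service 604; fixed 35; total 639.
{Alpha}: P→Alpha 10·24=240, Q→Alpha 12·15=180, R→Alpha 6·15=90, S→Alpha 11·23=253. Service 763; fixed 19; total 782.
(All 7 nonempty subsets were checked; Alpha and Bravo is lowest.)

Open Alpha and Bravo; minimum total cost 553.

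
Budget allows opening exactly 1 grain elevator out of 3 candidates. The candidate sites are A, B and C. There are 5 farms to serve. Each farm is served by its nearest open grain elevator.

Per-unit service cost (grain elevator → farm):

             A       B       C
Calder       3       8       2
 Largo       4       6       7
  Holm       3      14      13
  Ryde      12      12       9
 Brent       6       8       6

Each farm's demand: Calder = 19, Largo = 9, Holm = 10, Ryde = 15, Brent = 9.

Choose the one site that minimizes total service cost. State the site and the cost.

With exactly 1 open, each farm uses its cheapest among the chosen.
{A}: Calder→A 3·19=57, Largo→A 4·9=36, Holm→A 3·10=30, Ryde→A 12·15=180, Brent→A 6·9=54. Service cost 357.
{C}: service cost 420
{B}: service cost 598
Among all 3 size-1 choices, {A} is lowest.

Choose A only; total service cost 357.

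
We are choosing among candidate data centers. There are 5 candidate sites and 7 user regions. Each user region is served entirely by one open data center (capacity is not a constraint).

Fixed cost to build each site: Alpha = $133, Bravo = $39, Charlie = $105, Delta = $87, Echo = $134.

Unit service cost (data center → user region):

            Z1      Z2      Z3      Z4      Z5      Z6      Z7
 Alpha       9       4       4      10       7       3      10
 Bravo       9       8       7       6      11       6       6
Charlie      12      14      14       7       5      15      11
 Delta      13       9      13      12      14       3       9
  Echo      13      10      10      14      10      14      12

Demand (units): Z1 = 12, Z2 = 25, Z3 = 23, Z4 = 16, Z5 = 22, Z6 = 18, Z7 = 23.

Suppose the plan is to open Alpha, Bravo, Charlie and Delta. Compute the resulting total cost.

Each user region is assigned to its cheapest site among the open ones.
{Alpha, Bravo, Charlie, Delta}: Z1→Alpha 9·12=108, Z2→Alpha 4·25=100, Z3→Alpha 4·23=92, Z4→Bravo 6·16=96, Z5→Charlie 5·22=110, Z6→Alpha 3·18=54, Z7→Bravo 6·23=138. Service 698; fixed 364; total 1062.

Total cost: 1062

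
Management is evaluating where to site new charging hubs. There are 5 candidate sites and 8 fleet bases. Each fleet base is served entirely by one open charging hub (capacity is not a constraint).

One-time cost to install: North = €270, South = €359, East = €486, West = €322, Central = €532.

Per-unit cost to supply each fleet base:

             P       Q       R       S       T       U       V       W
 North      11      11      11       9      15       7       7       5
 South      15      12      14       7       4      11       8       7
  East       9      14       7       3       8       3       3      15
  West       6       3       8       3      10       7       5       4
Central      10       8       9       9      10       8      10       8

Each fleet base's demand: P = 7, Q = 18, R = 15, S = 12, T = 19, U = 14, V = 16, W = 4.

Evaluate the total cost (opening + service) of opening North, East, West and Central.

Total cost: 2105

Each fleet base is assigned to its cheapest site among the open ones.
{North, East, West, Central}: P→West 6·7=42, Q→West 3·18=54, R→East 7·15=105, S→East 3·12=36, T→East 8·19=152, U→East 3·14=42, V→East 3·16=48, W→West 4·4=16. Service 495; fixed 1610; total 2105.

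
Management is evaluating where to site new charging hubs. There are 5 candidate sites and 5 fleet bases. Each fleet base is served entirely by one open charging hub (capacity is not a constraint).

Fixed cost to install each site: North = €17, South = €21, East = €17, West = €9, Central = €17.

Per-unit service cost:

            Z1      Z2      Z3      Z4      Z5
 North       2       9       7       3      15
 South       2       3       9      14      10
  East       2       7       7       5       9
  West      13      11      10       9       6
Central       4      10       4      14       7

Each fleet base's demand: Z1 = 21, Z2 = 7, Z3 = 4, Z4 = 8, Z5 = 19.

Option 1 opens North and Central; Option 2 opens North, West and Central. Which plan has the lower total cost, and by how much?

Option 1: {North, Central}: Z1→North 2·21=42, Z2→North 9·7=63, Z3→Central 4·4=16, Z4→North 3·8=24, Z5→Central 7·19=133. Service 278; fixed 34; total 312.
Option 2: {North, West, Central}: Z1→North 2·21=42, Z2→North 9·7=63, Z3→Central 4·4=16, Z4→North 3·8=24, Z5→West 6·19=114. Service 259; fixed 43; total 302.
Difference: |312 − 302| = 10.

Option 2 is cheaper by 10.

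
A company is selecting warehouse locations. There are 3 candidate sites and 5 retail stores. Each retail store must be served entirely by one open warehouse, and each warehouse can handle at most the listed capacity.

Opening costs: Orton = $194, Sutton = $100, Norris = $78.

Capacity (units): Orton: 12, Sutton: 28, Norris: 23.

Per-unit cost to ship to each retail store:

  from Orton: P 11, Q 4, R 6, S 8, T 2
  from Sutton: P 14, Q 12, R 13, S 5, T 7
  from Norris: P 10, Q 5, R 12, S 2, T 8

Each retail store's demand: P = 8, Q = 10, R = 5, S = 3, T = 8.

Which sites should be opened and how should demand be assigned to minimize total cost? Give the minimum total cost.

Minimum total cost: 435

Open {Sutton, Norris}: P→Norris 10·8=80, Q→Norris 5·10=50, R→Sutton 13·5=65, S→Norris 2·3=6, T→Sutton 7·8=56.
Loads: Sutton carries 13/28, Norris carries 21/23. Service 257; fixed 178; total 435.
Next best feasible plan costs 439.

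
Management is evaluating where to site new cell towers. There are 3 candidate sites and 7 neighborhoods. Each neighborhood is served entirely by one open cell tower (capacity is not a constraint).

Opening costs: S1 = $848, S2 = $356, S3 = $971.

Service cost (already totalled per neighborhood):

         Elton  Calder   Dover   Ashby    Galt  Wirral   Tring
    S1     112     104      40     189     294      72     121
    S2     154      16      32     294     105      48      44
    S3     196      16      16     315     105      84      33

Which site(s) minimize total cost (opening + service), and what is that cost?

For any fixed open set, each neighborhood goes to its cheapest open site; total = fixed + service.
{S2}: Elton→S2 154, Calder→S2 16, Dover→S2 32, Ashby→S2 294, Galt→S2 105, Wirral→S2 48, Tring→S2 44. Service 693; fixed 356; total 1049.
{S3}: service 765 + fixed 971 = 1736
{S1, S2}: Elton→S1 112, Calder→S2 16, Dover→S2 32, Ashby→S1 189, Galt→S2 105, Wirral→S2 48, Tring→S2 44. Service 546; fixed 1204; total 1750.
{S1, S2, S3}: service 519 + fixed 2175 = 2694
No other subset beats 1049.

Open S2 only; minimum total cost 1049.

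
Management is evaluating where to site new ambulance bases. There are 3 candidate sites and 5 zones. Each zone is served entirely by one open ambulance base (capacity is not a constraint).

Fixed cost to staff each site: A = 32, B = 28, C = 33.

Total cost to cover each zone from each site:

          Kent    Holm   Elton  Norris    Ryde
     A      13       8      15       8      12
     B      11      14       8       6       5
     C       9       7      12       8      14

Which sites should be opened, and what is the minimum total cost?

Open B only; minimum total cost 72.

For any fixed open set, each zone goes to its cheapest open site; total = fixed + service.
{B}: Kent→B 11, Holm→B 14, Elton→B 8, Norris→B 6, Ryde→B 5. Service 44; fixed 28; total 72.
{C}: Kent→C 9, Holm→C 7, Elton→C 12, Norris→C 8, Ryde→C 14. Service 50; fixed 33; total 83.
{A}: Kent→A 13, Holm→A 8, Elton→A 15, Norris→A 8, Ryde→A 12. Service 56; fixed 32; total 88.
{A, B, C}: service 35 + fixed 93 = 128
No other subset beats 72.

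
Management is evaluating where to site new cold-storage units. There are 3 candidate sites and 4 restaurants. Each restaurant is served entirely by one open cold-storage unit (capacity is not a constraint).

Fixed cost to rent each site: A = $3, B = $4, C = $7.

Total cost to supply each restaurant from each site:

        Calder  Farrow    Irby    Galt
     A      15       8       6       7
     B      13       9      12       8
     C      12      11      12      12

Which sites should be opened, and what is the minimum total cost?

Open A only; minimum total cost 39.

For any fixed open set, each restaurant goes to its cheapest open site; total = fixed + service.
{A}: Calder→A 15, Farrow→A 8, Irby→A 6, Galt→A 7. Service 36; fixed 3; total 39.
{A, B}: Calder→B 13, Farrow→A 8, Irby→A 6, Galt→A 7. Service 34; fixed 7; total 41.
{A, C}: service 33 + fixed 10 = 43
{A, B, C}: service 33 + fixed 14 = 47
No other subset beats 39.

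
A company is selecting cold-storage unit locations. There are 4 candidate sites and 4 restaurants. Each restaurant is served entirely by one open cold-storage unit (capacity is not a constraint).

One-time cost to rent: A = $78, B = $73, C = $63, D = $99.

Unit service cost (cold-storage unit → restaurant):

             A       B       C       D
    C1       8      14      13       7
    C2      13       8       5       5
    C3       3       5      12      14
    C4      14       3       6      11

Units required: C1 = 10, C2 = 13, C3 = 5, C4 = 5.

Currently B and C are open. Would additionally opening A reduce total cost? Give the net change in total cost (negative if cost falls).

Current service cost with {B, C}: 235.
Adding A: each restaurant re-picks its cheapest; new service cost 175, saving 60.
Extra fixed cost: 78. Net change = 78 − 60 = 18.
(Totals: 371 → 389.)

No — net change +18 (cost rises by 18).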